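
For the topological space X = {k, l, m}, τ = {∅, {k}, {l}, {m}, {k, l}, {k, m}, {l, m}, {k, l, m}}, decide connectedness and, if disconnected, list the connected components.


(X, τ) is disconnected; components = [{k}, {l}, {m}].

Find clopen sets (U ∈ τ with X ∖ U ∈ τ):
  U = ∅, X ∖ U = {k, l, m} — both open, so U is clopen.
  U = {k}, X ∖ U = {l, m} — both open, so U is clopen.
  U = {l}, X ∖ U = {k, m} — both open, so U is clopen.
  U = {m}, X ∖ U = {k, l} — both open, so U is clopen.
  U = {k, l}, X ∖ U = {m} — both open, so U is clopen.
  U = {k, m}, X ∖ U = {l} — both open, so U is clopen.
  U = {l, m}, X ∖ U = {k} — both open, so U is clopen.
  U = {k, l, m}, X ∖ U = ∅ — both open, so U is clopen.
Nontrivial clopen(s) exist: e.g. {l}. So (X, τ) is disconnected.
Compute connected components by grouping points that agree on all clopens:
  component: {k}
  component: {l}
  component: {m}


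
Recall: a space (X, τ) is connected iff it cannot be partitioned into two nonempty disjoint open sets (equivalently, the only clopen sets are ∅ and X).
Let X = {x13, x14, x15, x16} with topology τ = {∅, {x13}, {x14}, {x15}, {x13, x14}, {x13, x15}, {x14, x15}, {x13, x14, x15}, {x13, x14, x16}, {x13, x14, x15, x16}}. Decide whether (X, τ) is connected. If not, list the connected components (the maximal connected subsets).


(X, τ) is disconnected; components = [{x15}, {x13, x14, x16}].

Find clopen sets (U ∈ τ with X ∖ U ∈ τ):
  U = ∅, X ∖ U = {x13, x14, x15, x16} — both open, so U is clopen.
  U = {x15}, X ∖ U = {x13, x14, x16} — both open, so U is clopen.
  U = {x13, x14, x16}, X ∖ U = {x15} — both open, so U is clopen.
  U = {x13, x14, x15, x16}, X ∖ U = ∅ — both open, so U is clopen.
Nontrivial clopen(s) exist: e.g. {x13, x14, x16}. So (X, τ) is disconnected.
Compute connected components by grouping points that agree on all clopens:
  component: {x15}
  component: {x13, x14, x16}


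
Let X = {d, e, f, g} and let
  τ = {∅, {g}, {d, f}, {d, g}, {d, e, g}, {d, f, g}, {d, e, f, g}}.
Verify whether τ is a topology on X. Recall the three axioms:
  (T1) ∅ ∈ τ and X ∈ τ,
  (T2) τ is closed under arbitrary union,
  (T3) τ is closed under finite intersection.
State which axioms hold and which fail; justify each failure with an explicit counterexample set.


τ is NOT a topology on X.

Axiom (T1): ∅ ∈ τ? Yes; X ∈ τ? Yes.
Axiom (T2/T3): check pairwise unions and intersections of members of τ.
Counterexample for (T3): {d, f} ∩ {d, g} = {d} ∉ τ. Therefore τ is NOT a topology.


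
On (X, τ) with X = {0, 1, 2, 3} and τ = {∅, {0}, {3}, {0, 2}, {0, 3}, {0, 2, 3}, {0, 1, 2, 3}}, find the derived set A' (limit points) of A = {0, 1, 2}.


A' = {1, 2}

For each x ∈ X, list the open sets U ∈ τ with x ∈ U, then check whether U ∩ (A ∖ {x}) ≠ ∅ for every such U.
  x = 0: open {0} ∋ x has {0} ∩ (A ∖ {0}) = ∅, so x is NOT a limit point.
  x = 1: opens ∋ x are {0, 1, 2, 3}; each meets A ∖ {1}, so x IS a limit point.
  x = 2: opens ∋ x are {0, 2}, {0, 2, 3}, {0, 1, 2, 3}; each meets A ∖ {2}, so x IS a limit point.
  x = 3: open {3} ∋ x has {3} ∩ (A ∖ {3}) = ∅, so x is NOT a limit point.
Collecting: A' = {1, 2}.


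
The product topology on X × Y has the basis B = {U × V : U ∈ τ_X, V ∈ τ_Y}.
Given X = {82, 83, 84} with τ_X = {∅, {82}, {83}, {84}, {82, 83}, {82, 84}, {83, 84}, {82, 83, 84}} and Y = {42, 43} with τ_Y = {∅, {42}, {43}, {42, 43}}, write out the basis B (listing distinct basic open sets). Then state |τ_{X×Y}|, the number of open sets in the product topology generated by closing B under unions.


Basis B = {∅ × ∅, {82} × {42}, {82} × {43}, {83} × {42}, {83} × {43}, {84} × {42}, {84} × {43}, {82} × {42, 43}, {82, 83} × {42}, {82, 84} × {42}, {82, 83} × {43}, {82, 84} × {43}, {83} × {42, 43}, {83, 84} × {42}, {83, 84} × {43}, {84} × {42, 43}, {82, 83, 84} × {42}, {82, 83, 84} × {43}, {82, 83} × {42, 43}, {82, 84} × {42, 43}, {83, 84} × {42, 43}, {82, 83, 84} × {42, 43}}; |τ_{X×Y}| = 64.

Enumerate products U × V with U ∈ τ_X, V ∈ τ_Y (deduplicated):
  ∅ × ∅ = {} (∅)
  {82} × {42} = {(82,42)}
  {82} × {43} = {(82,43)}
  {83} × {42} = {(83,42)}
  {83} × {43} = {(83,43)}
  {84} × {42} = {(84,42)}
  {84} × {43} = {(84,43)}
  {82} × {42, 43} = {(82,42), (82,43)}
  {82, 83} × {42} = {(82,42), (83,42)}
  {82, 84} × {42} = {(82,42), (84,42)}
  {82, 83} × {43} = {(82,43), (83,43)}
  {82, 84} × {43} = {(82,43), (84,43)}
  {83} × {42, 43} = {(83,42), (83,43)}
  {83, 84} × {42} = {(83,42), (84,42)}
  {83, 84} × {43} = {(83,43), (84,43)}
  {84} × {42, 43} = {(84,42), (84,43)}
  {82, 83, 84} × {42} = {(82,42), (83,42), (84,42)}
  {82, 83, 84} × {43} = {(82,43), (83,43), (84,43)}
  {82, 83} × {42, 43} = {(82,42), (82,43), (83,42), (83,43)}
  {82, 84} × {42, 43} = {(82,42), (82,43), (84,42), (84,43)}
  {83, 84} × {42, 43} = {(83,42), (83,43), (84,42), (84,43)}
  {82, 83, 84} × {42, 43} = {(82,42), (82,43), (83,42), (83,43), (84,42), (84,43)}
These 22 distinct sets form the basis B.
Close under arbitrary unions to get τ_{X×Y}; counting gives |τ_{X×Y}| = 64.


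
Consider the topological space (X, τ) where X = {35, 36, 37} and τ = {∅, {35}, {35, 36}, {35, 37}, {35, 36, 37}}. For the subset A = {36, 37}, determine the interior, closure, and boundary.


int(A) = ∅, cl(A) = {36, 37}, ∂A = {36, 37}.

Closed sets in (X, τ) are complements of opens:
  closed(X, τ) = {∅, {36}, {37}, {36, 37}, {35, 36, 37}}.
int(A) = ⋃ {U ∈ τ : U ⊆ A}. Opens contained in A: ∅.
Taking the union of these: int(A) = ∅.
cl(A) = ⋂ {C closed : A ⊆ C}. Closed sets containing A: {36, 37}, {35, 36, 37}.
Intersecting these: cl(A) = {36, 37}.
∂A = cl(A) ∖ int(A) = {36, 37} ∖ ∅ = {36, 37}.


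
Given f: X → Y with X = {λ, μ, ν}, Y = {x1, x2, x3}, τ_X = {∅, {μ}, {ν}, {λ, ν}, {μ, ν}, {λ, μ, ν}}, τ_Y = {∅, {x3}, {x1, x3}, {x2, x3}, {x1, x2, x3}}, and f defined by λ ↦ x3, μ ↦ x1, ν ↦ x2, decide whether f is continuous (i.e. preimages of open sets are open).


f is NOT continuous.

Compute f^{-1}(U) for each U ∈ τ_Y:
  U = ∅: f^{-1}(U) = ∅ ∈ τ_X ✓.
  U = {x3}: f^{-1}(U) = {λ} ∉ τ_X ✗.
  U = {x1, x3}: f^{-1}(U) = {λ, μ} ∉ τ_X ✗.
  U = {x2, x3}: f^{-1}(U) = {λ, ν} ∈ τ_X ✓.
  U = {x1, x2, x3}: f^{-1}(U) = {λ, μ, ν} ∈ τ_X ✓.
Found U = {x3} with f^{-1}(U) = {λ} not in τ_X. Therefore f is NOT continuous.


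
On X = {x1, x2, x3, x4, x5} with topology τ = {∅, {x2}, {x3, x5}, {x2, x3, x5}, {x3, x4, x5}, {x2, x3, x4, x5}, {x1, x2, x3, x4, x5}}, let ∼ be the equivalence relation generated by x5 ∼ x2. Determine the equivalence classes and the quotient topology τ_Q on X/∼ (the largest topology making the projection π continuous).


X/∼ = {[x1], [x2=x5], [x3], [x4]}; |τ_Q| = 4.

Equivalence classes: [x1], [x2=x5], [x3], [x4].
Quotient map π: X → X/∼ sends x1 ↦ [x1], x2 ↦ [x2=x5], x3 ↦ [x3], x4 ↦ [x4], x5 ↦ [x2=x5].
For each subset V ⊆ X/∼, compute π^{-1}(V) ⊆ X and check whether π^{-1}(V) ∈ τ. V is open in τ_Q iff π^{-1}(V) ∈ τ.
  V = {}: π^{-1}(V) = ∅ ∈ τ ✓.
  V = {[x1]}: π^{-1}(V) = {x1} ∉ τ ✗.
  V = {[x2=x5]}: π^{-1}(V) = {x2, x5} ∉ τ ✗.
  V = {[x1], [x2=x5]}: π^{-1}(V) = {x1, x2, x5} ∉ τ ✗.
  V = {[x3]}: π^{-1}(V) = {x3} ∉ τ ✗.
  V = {[x1], [x3]}: π^{-1}(V) = {x1, x3} ∉ τ ✗.
  V = {[x2=x5], [x3]}: π^{-1}(V) = {x2, x3, x5} ∈ τ ✓.
  V = {[x1], [x2=x5], [x3]}: π^{-1}(V) = {x1, x2, x3, x5} ∉ τ ✗.
  V = {[x4]}: π^{-1}(V) = {x4} ∉ τ ✗.
  V = {[x1], [x4]}: π^{-1}(V) = {x1, x4} ∉ τ ✗.
  V = {[x2=x5], [x4]}: π^{-1}(V) = {x2, x4, x5} ∉ τ ✗.
  V = {[x1], [x2=x5], [x4]}: π^{-1}(V) = {x1, x2, x4, x5} ∉ τ ✗.
  V = {[x3], [x4]}: π^{-1}(V) = {x3, x4} ∉ τ ✗.
  V = {[x1], [x3], [x4]}: π^{-1}(V) = {x1, x3, x4} ∉ τ ✗.
  V = {[x2=x5], [x3], [x4]}: π^{-1}(V) = {x2, x3, x4, x5} ∈ τ ✓.
  V = {[x1], [x2=x5], [x3], [x4]}: π^{-1}(V) = {x1, x2, x3, x4, x5} ∈ τ ✓.
Open sets in the quotient: τ_Q = {{}, {[x2=x5], [x3]}, {[x2=x5], [x3], [x4]}, {[x1], [x2=x5], [x3], [x4]}} (4 elements).


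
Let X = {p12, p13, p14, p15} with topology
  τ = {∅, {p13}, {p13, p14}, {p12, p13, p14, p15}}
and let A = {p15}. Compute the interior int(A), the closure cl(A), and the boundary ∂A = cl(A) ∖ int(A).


int(A) = ∅, cl(A) = {p12, p15}, ∂A = {p12, p15}.

Closed sets in (X, τ) are complements of opens:
  closed(X, τ) = {∅, {p12, p15}, {p12, p14, p15}, {p12, p13, p14, p15}}.
int(A) = ⋃ {U ∈ τ : U ⊆ A}. Opens contained in A: ∅.
Taking the union of these: int(A) = ∅.
cl(A) = ⋂ {C closed : A ⊆ C}. Closed sets containing A: {p12, p15}, {p12, p14, p15}, {p12, p13, p14, p15}.
Intersecting these: cl(A) = {p12, p15}.
∂A = cl(A) ∖ int(A) = {p12, p15} ∖ ∅ = {p12, p15}.


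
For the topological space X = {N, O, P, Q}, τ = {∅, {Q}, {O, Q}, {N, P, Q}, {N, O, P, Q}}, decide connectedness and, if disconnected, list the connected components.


(X, τ) is connected.

Find clopen sets (U ∈ τ with X ∖ U ∈ τ):
  U = ∅, X ∖ U = {N, O, P, Q} — both open, so U is clopen.
  U = {N, O, P, Q}, X ∖ U = ∅ — both open, so U is clopen.
Only trivial clopens (∅ and X) exist, so (X, τ) is connected.
Compute connected components by grouping points that agree on all clopens:
  component: {N, O, P, Q}


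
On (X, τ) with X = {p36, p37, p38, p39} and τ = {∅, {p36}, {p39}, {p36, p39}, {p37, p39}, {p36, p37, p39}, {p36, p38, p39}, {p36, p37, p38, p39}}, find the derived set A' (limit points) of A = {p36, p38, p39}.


A' = {p37, p38}

For each x ∈ X, list the open sets U ∈ τ with x ∈ U, then check whether U ∩ (A ∖ {x}) ≠ ∅ for every such U.
  x = p36: open {p36} ∋ x has {p36} ∩ (A ∖ {p36}) = ∅, so x is NOT a limit point.
  x = p37: opens ∋ x are {p37, p39}, {p36, p37, p39}, {p36, p37, p38, p39}; each meets A ∖ {p37}, so x IS a limit point.
  x = p38: opens ∋ x are {p36, p38, p39}, {p36, p37, p38, p39}; each meets A ∖ {p38}, so x IS a limit point.
  x = p39: open {p39} ∋ x has {p39} ∩ (A ∖ {p39}) = ∅, so x is NOT a limit point.
Collecting: A' = {p37, p38}.


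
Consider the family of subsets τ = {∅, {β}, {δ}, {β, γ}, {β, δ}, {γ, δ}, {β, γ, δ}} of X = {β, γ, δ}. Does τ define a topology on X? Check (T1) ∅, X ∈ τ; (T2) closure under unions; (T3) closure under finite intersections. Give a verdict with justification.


τ is NOT a topology on X.

Axiom (T1): ∅ ∈ τ? Yes; X ∈ τ? Yes.
Axiom (T2/T3): check pairwise unions and intersections of members of τ.
Counterexample for (T3): {β, γ} ∩ {γ, δ} = {γ} ∉ τ. Therefore τ is NOT a topology.


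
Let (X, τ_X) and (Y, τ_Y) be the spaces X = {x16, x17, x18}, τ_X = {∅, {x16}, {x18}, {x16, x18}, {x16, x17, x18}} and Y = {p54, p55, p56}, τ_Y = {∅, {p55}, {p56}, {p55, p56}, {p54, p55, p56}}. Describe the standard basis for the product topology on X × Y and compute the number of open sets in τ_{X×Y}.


Basis B = {∅ × ∅, {x16} × {p55}, {x16} × {p56}, {x18} × {p55}, {x18} × {p56}, {x16} × {p55, p56}, {x16, x18} × {p55}, {x16, x18} × {p56}, {x18} × {p55, p56}, {x16} × {p54, p55, p56}, {x16, x17, x18} × {p55}, {x16, x17, x18} × {p56}, {x18} × {p54, p55, p56}, {x16, x18} × {p55, p56}, {x16, x18} × {p54, p55, p56}, {x16, x17, x18} × {p55, p56}, {x16, x17, x18} × {p54, p55, p56}}; |τ_{X×Y}| = 48.

Enumerate products U × V with U ∈ τ_X, V ∈ τ_Y (deduplicated):
  ∅ × ∅ = {} (∅)
  {x16} × {p55} = {(x16,p55)}
  {x16} × {p56} = {(x16,p56)}
  {x18} × {p55} = {(x18,p55)}
  {x18} × {p56} = {(x18,p56)}
  {x16} × {p55, p56} = {(x16,p55), (x16,p56)}
  {x16, x18} × {p55} = {(x16,p55), (x18,p55)}
  {x16, x18} × {p56} = {(x16,p56), (x18,p56)}
  {x18} × {p55, p56} = {(x18,p55), (x18,p56)}
  {x16} × {p54, p55, p56} = {(x16,p54), (x16,p55), (x16,p56)}
  {x16, x17, x18} × {p55} = {(x16,p55), (x17,p55), (x18,p55)}
  {x16, x17, x18} × {p56} = {(x16,p56), (x17,p56), (x18,p56)}
  {x18} × {p54, p55, p56} = {(x18,p54), (x18,p55), (x18,p56)}
  {x16, x18} × {p55, p56} = {(x16,p55), (x16,p56), (x18,p55), (x18,p56)}
  {x16, x18} × {p54, p55, p56} = {(x16,p54), (x16,p55), (x16,p56), (x18,p54), (x18,p55), (x18,p56)}
  {x16, x17, x18} × {p55, p56} = {(x16,p55), (x16,p56), (x17,p55), (x17,p56), (x18,p55), (x18,p56)}
  {x16, x17, x18} × {p54, p55, p56} = {(x16,p54), (x16,p55), (x16,p56), (x17,p54), (x17,p55), (x17,p56), (x18,p54), (x18,p55), (x18,p56)}
These 17 distinct sets form the basis B.
Close under arbitrary unions to get τ_{X×Y}; counting gives |τ_{X×Y}| = 48.


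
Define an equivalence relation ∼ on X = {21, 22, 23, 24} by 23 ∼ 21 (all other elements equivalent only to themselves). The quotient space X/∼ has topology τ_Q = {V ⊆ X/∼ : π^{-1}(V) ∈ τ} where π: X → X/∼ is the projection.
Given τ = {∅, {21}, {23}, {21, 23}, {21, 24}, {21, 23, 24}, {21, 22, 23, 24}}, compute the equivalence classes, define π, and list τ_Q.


X/∼ = {[21=23], [22], [24]}; |τ_Q| = 4.

Equivalence classes: [21=23], [22], [24].
Quotient map π: X → X/∼ sends 21 ↦ [21=23], 22 ↦ [22], 23 ↦ [21=23], 24 ↦ [24].
For each subset V ⊆ X/∼, compute π^{-1}(V) ⊆ X and check whether π^{-1}(V) ∈ τ. V is open in τ_Q iff π^{-1}(V) ∈ τ.
  V = {}: π^{-1}(V) = ∅ ∈ τ ✓.
  V = {[21=23]}: π^{-1}(V) = {21, 23} ∈ τ ✓.
  V = {[22]}: π^{-1}(V) = {22} ∉ τ ✗.
  V = {[21=23], [22]}: π^{-1}(V) = {21, 22, 23} ∉ τ ✗.
  V = {[24]}: π^{-1}(V) = {24} ∉ τ ✗.
  V = {[21=23], [24]}: π^{-1}(V) = {21, 23, 24} ∈ τ ✓.
  V = {[22], [24]}: π^{-1}(V) = {22, 24} ∉ τ ✗.
  V = {[21=23], [22], [24]}: π^{-1}(V) = {21, 22, 23, 24} ∈ τ ✓.
Open sets in the quotient: τ_Q = {{}, {[21=23]}, {[21=23], [24]}, {[21=23], [22], [24]}} (4 elements).


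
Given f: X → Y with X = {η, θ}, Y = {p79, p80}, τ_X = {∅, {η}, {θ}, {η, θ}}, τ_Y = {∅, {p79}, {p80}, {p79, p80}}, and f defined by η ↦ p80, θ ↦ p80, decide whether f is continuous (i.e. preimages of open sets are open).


f IS continuous.

Compute f^{-1}(U) for each U ∈ τ_Y:
  U = ∅: f^{-1}(U) = ∅ ∈ τ_X ✓.
  U = {p79}: f^{-1}(U) = ∅ ∈ τ_X ✓.
  U = {p80}: f^{-1}(U) = {η, θ} ∈ τ_X ✓.
  U = {p79, p80}: f^{-1}(U) = {η, θ} ∈ τ_X ✓.
Every preimage lies in τ_X, so f IS continuous.


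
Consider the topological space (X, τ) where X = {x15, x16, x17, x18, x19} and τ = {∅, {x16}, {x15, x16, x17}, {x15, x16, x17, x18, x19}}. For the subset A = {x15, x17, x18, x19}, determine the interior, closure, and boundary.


int(A) = ∅, cl(A) = {x15, x17, x18, x19}, ∂A = {x15, x17, x18, x19}.

Closed sets in (X, τ) are complements of opens:
  closed(X, τ) = {∅, {x18, x19}, {x15, x17, x18, x19}, {x15, x16, x17, x18, x19}}.
int(A) = ⋃ {U ∈ τ : U ⊆ A}. Opens contained in A: ∅.
Taking the union of these: int(A) = ∅.
cl(A) = ⋂ {C closed : A ⊆ C}. Closed sets containing A: {x15, x17, x18, x19}, {x15, x16, x17, x18, x19}.
Intersecting these: cl(A) = {x15, x17, x18, x19}.
∂A = cl(A) ∖ int(A) = {x15, x17, x18, x19} ∖ ∅ = {x15, x17, x18, x19}.


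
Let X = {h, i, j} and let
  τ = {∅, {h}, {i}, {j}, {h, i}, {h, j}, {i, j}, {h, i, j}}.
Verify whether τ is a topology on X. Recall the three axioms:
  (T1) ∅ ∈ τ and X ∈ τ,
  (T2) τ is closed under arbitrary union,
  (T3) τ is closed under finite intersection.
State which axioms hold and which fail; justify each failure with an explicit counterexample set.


τ IS a topology on X.

Axiom (T1): ∅ ∈ τ? Yes; X ∈ τ? Yes.
Axiom (T2/T3): check pairwise unions and intersections of members of τ.
All pairwise intersections and unions checked — each lies in τ. Therefore τ satisfies (T1), (T2), (T3): it IS a topology on X.


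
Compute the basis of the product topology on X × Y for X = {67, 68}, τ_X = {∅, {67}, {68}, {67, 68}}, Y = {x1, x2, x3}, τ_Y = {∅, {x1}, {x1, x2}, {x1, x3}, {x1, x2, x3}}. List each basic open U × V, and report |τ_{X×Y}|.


Basis B = {∅ × ∅, {67} × {x1}, {68} × {x1}, {67} × {x1, x2}, {67} × {x1, x3}, {67, 68} × {x1}, {68} × {x1, x2}, {68} × {x1, x3}, {67} × {x1, x2, x3}, {68} × {x1, x2, x3}, {67, 68} × {x1, x2}, {67, 68} × {x1, x3}, {67, 68} × {x1, x2, x3}}; |τ_{X×Y}| = 25.

Enumerate products U × V with U ∈ τ_X, V ∈ τ_Y (deduplicated):
  ∅ × ∅ = {} (∅)
  {67} × {x1} = {(67,x1)}
  {68} × {x1} = {(68,x1)}
  {67} × {x1, x2} = {(67,x1), (67,x2)}
  {67} × {x1, x3} = {(67,x1), (67,x3)}
  {67, 68} × {x1} = {(67,x1), (68,x1)}
  {68} × {x1, x2} = {(68,x1), (68,x2)}
  {68} × {x1, x3} = {(68,x1), (68,x3)}
  {67} × {x1, x2, x3} = {(67,x1), (67,x2), (67,x3)}
  {68} × {x1, x2, x3} = {(68,x1), (68,x2), (68,x3)}
  {67, 68} × {x1, x2} = {(67,x1), (67,x2), (68,x1), (68,x2)}
  {67, 68} × {x1, x3} = {(67,x1), (67,x3), (68,x1), (68,x3)}
  {67, 68} × {x1, x2, x3} = {(67,x1), (67,x2), (67,x3), (68,x1), (68,x2), (68,x3)}
These 13 distinct sets form the basis B.
Close under arbitrary unions to get τ_{X×Y}; counting gives |τ_{X×Y}| = 25.


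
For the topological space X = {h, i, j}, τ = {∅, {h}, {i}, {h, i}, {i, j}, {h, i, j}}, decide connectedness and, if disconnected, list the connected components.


(X, τ) is disconnected; components = [{h}, {i, j}].

Find clopen sets (U ∈ τ with X ∖ U ∈ τ):
  U = ∅, X ∖ U = {h, i, j} — both open, so U is clopen.
  U = {h}, X ∖ U = {i, j} — both open, so U is clopen.
  U = {i, j}, X ∖ U = {h} — both open, so U is clopen.
  U = {h, i, j}, X ∖ U = ∅ — both open, so U is clopen.
Nontrivial clopen(s) exist: e.g. {i, j}. So (X, τ) is disconnected.
Compute connected components by grouping points that agree on all clopens:
  component: {h}
  component: {i, j}


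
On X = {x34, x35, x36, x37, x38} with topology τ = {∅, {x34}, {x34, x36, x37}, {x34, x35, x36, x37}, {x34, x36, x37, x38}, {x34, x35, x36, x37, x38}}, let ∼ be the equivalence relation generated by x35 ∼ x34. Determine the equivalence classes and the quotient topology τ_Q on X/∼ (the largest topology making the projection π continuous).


X/∼ = {[x34=x35], [x36], [x37], [x38]}; |τ_Q| = 3.

Equivalence classes: [x34=x35], [x36], [x37], [x38].
Quotient map π: X → X/∼ sends x34 ↦ [x34=x35], x35 ↦ [x34=x35], x36 ↦ [x36], x37 ↦ [x37], x38 ↦ [x38].
For each subset V ⊆ X/∼, compute π^{-1}(V) ⊆ X and check whether π^{-1}(V) ∈ τ. V is open in τ_Q iff π^{-1}(V) ∈ τ.
  V = {}: π^{-1}(V) = ∅ ∈ τ ✓.
  V = {[x34=x35]}: π^{-1}(V) = {x34, x35} ∉ τ ✗.
  V = {[x36]}: π^{-1}(V) = {x36} ∉ τ ✗.
  V = {[x34=x35], [x36]}: π^{-1}(V) = {x34, x35, x36} ∉ τ ✗.
  V = {[x37]}: π^{-1}(V) = {x37} ∉ τ ✗.
  V = {[x34=x35], [x37]}: π^{-1}(V) = {x34, x35, x37} ∉ τ ✗.
  V = {[x36], [x37]}: π^{-1}(V) = {x36, x37} ∉ τ ✗.
  V = {[x34=x35], [x36], [x37]}: π^{-1}(V) = {x34, x35, x36, x37} ∈ τ ✓.
  V = {[x38]}: π^{-1}(V) = {x38} ∉ τ ✗.
  V = {[x34=x35], [x38]}: π^{-1}(V) = {x34, x35, x38} ∉ τ ✗.
  V = {[x36], [x38]}: π^{-1}(V) = {x36, x38} ∉ τ ✗.
  V = {[x34=x35], [x36], [x38]}: π^{-1}(V) = {x34, x35, x36, x38} ∉ τ ✗.
  V = {[x37], [x38]}: π^{-1}(V) = {x37, x38} ∉ τ ✗.
  V = {[x34=x35], [x37], [x38]}: π^{-1}(V) = {x34, x35, x37, x38} ∉ τ ✗.
  V = {[x36], [x37], [x38]}: π^{-1}(V) = {x36, x37, x38} ∉ τ ✗.
  V = {[x34=x35], [x36], [x37], [x38]}: π^{-1}(V) = {x34, x35, x36, x37, x38} ∈ τ ✓.
Open sets in the quotient: τ_Q = {{}, {[x34=x35], [x36], [x37]}, {[x34=x35], [x36], [x37], [x38]}} (3 elements).


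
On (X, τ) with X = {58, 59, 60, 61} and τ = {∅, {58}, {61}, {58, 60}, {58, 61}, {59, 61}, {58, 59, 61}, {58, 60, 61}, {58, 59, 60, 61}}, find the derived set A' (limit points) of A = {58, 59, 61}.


A' = {59, 60}

For each x ∈ X, list the open sets U ∈ τ with x ∈ U, then check whether U ∩ (A ∖ {x}) ≠ ∅ for every such U.
  x = 58: open {58} ∋ x has {58} ∩ (A ∖ {58}) = ∅, so x is NOT a limit point.
  x = 59: opens ∋ x are {59, 61}, {58, 59, 61}, {58, 59, 60, 61}; each meets A ∖ {59}, so x IS a limit point.
  x = 60: opens ∋ x are {58, 60}, {58, 60, 61}, {58, 59, 60, 61}; each meets A ∖ {60}, so x IS a limit point.
  x = 61: open {61} ∋ x has {61} ∩ (A ∖ {61}) = ∅, so x is NOT a limit point.
Collecting: A' = {59, 60}.


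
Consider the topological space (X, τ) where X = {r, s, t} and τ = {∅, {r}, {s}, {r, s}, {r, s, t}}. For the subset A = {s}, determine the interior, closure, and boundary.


int(A) = {s}, cl(A) = {s, t}, ∂A = {t}.

Closed sets in (X, τ) are complements of opens:
  closed(X, τ) = {∅, {t}, {r, t}, {s, t}, {r, s, t}}.
int(A) = ⋃ {U ∈ τ : U ⊆ A}. Opens contained in A: ∅, {s}.
Taking the union of these: int(A) = {s}.
cl(A) = ⋂ {C closed : A ⊆ C}. Closed sets containing A: {s, t}, {r, s, t}.
Intersecting these: cl(A) = {s, t}.
∂A = cl(A) ∖ int(A) = {s, t} ∖ {s} = {t}.


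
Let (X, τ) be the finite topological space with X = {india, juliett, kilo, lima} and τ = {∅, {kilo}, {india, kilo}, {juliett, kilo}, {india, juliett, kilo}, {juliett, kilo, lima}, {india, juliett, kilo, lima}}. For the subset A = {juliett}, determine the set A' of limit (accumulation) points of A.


A' = {lima}

For each x ∈ X, list the open sets U ∈ τ with x ∈ U, then check whether U ∩ (A ∖ {x}) ≠ ∅ for every such U.
  x = india: open {india, kilo} ∋ x has {india, kilo} ∩ (A ∖ {india}) = ∅, so x is NOT a limit point.
  x = juliett: open {juliett, kilo} ∋ x has {juliett, kilo} ∩ (A ∖ {juliett}) = ∅, so x is NOT a limit point.
  x = kilo: open {kilo} ∋ x has {kilo} ∩ (A ∖ {kilo}) = ∅, so x is NOT a limit point.
  x = lima: opens ∋ x are {juliett, kilo, lima}, {india, juliett, kilo, lima}; each meets A ∖ {lima}, so x IS a limit point.
Collecting: A' = {lima}.


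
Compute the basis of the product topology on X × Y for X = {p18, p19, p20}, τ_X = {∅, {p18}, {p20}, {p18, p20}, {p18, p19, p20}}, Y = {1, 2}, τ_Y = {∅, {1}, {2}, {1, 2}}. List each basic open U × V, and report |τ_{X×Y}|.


Basis B = {∅ × ∅, {p18} × {1}, {p18} × {2}, {p20} × {1}, {p20} × {2}, {p18} × {1, 2}, {p18, p20} × {1}, {p18, p20} × {2}, {p20} × {1, 2}, {p18, p19, p20} × {1}, {p18, p19, p20} × {2}, {p18, p20} × {1, 2}, {p18, p19, p20} × {1, 2}}; |τ_{X×Y}| = 25.

Enumerate products U × V with U ∈ τ_X, V ∈ τ_Y (deduplicated):
  ∅ × ∅ = {} (∅)
  {p18} × {1} = {(p18,1)}
  {p18} × {2} = {(p18,2)}
  {p20} × {1} = {(p20,1)}
  {p20} × {2} = {(p20,2)}
  {p18} × {1, 2} = {(p18,1), (p18,2)}
  {p18, p20} × {1} = {(p18,1), (p20,1)}
  {p18, p20} × {2} = {(p18,2), (p20,2)}
  {p20} × {1, 2} = {(p20,1), (p20,2)}
  {p18, p19, p20} × {1} = {(p18,1), (p19,1), (p20,1)}
  {p18, p19, p20} × {2} = {(p18,2), (p19,2), (p20,2)}
  {p18, p20} × {1, 2} = {(p18,1), (p18,2), (p20,1), (p20,2)}
  {p18, p19, p20} × {1, 2} = {(p18,1), (p18,2), (p19,1), (p19,2), (p20,1), (p20,2)}
These 13 distinct sets form the basis B.
Close under arbitrary unions to get τ_{X×Y}; counting gives |τ_{X×Y}| = 25.


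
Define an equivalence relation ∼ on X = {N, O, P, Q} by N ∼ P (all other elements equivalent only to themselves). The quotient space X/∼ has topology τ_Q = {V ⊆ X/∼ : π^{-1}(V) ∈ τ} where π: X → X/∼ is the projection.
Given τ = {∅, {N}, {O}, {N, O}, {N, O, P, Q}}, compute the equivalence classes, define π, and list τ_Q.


X/∼ = {[N=P], [O], [Q]}; |τ_Q| = 3.

Equivalence classes: [N=P], [O], [Q].
Quotient map π: X → X/∼ sends N ↦ [N=P], O ↦ [O], P ↦ [N=P], Q ↦ [Q].
For each subset V ⊆ X/∼, compute π^{-1}(V) ⊆ X and check whether π^{-1}(V) ∈ τ. V is open in τ_Q iff π^{-1}(V) ∈ τ.
  V = {}: π^{-1}(V) = ∅ ∈ τ ✓.
  V = {[N=P]}: π^{-1}(V) = {N, P} ∉ τ ✗.
  V = {[O]}: π^{-1}(V) = {O} ∈ τ ✓.
  V = {[N=P], [O]}: π^{-1}(V) = {N, O, P} ∉ τ ✗.
  V = {[Q]}: π^{-1}(V) = {Q} ∉ τ ✗.
  V = {[N=P], [Q]}: π^{-1}(V) = {N, P, Q} ∉ τ ✗.
  V = {[O], [Q]}: π^{-1}(V) = {O, Q} ∉ τ ✗.
  V = {[N=P], [O], [Q]}: π^{-1}(V) = {N, O, P, Q} ∈ τ ✓.
Open sets in the quotient: τ_Q = {{}, {[O]}, {[N=P], [O], [Q]}} (3 elements).


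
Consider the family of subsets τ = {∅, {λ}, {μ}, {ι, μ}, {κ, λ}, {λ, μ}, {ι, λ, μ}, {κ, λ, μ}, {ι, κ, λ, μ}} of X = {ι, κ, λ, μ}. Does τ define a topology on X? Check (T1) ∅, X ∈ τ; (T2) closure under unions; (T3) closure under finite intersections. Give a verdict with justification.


τ IS a topology on X.

Axiom (T1): ∅ ∈ τ? Yes; X ∈ τ? Yes.
Axiom (T2/T3): check pairwise unions and intersections of members of τ.
All pairwise intersections and unions checked — each lies in τ. Therefore τ satisfies (T1), (T2), (T3): it IS a topology on X.


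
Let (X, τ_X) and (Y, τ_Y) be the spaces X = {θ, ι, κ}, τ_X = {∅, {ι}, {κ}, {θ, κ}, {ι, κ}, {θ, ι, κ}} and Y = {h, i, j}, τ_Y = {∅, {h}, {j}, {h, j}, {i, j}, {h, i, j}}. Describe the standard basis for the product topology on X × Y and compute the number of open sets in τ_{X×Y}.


Basis B = {∅ × ∅, {ι} × {h}, {ι} × {j}, {κ} × {h}, {κ} × {j}, {θ, κ} × {h}, {θ, κ} × {j}, {ι} × {h, j}, {ι, κ} × {h}, {ι} × {i, j}, {ι, κ} × {j}, {κ} × {h, j}, {κ} × {i, j}, {θ, ι, κ} × {h}, {θ, ι, κ} × {j}, {ι} × {h, i, j}, {κ} × {h, i, j}, {θ, κ} × {h, j}, {θ, κ} × {i, j}, {ι, κ} × {h, j}, {ι, κ} × {i, j}, {θ, κ} × {h, i, j}, {θ, ι, κ} × {h, j}, {θ, ι, κ} × {i, j}, {ι, κ} × {h, i, j}, {θ, ι, κ} × {h, i, j}}; |τ_{X×Y}| = 108.

Enumerate products U × V with U ∈ τ_X, V ∈ τ_Y (deduplicated):
  ∅ × ∅ = {} (∅)
  {ι} × {h} = {(ι,h)}
  {ι} × {j} = {(ι,j)}
  {κ} × {h} = {(κ,h)}
  {κ} × {j} = {(κ,j)}
  {θ, κ} × {h} = {(θ,h), (κ,h)}
  {θ, κ} × {j} = {(θ,j), (κ,j)}
  {ι} × {h, j} = {(ι,h), (ι,j)}
  {ι, κ} × {h} = {(ι,h), (κ,h)}
  {ι} × {i, j} = {(ι,i), (ι,j)}
  {ι, κ} × {j} = {(ι,j), (κ,j)}
  {κ} × {h, j} = {(κ,h), (κ,j)}
  {κ} × {i, j} = {(κ,i), (κ,j)}
  {θ, ι, κ} × {h} = {(θ,h), (ι,h), (κ,h)}
  {θ, ι, κ} × {j} = {(θ,j), (ι,j), (κ,j)}
  {ι} × {h, i, j} = {(ι,h), (ι,i), (ι,j)}
  {κ} × {h, i, j} = {(κ,h), (κ,i), (κ,j)}
  {θ, κ} × {h, j} = {(θ,h), (θ,j), (κ,h), (κ,j)}
  {θ, κ} × {i, j} = {(θ,i), (θ,j), (κ,i), (κ,j)}
  {ι, κ} × {h, j} = {(ι,h), (ι,j), (κ,h), (κ,j)}
  {ι, κ} × {i, j} = {(ι,i), (ι,j), (κ,i), (κ,j)}
  {θ, κ} × {h, i, j} = {(θ,h), (θ,i), (θ,j), (κ,h), (κ,i), (κ,j)}
  {θ, ι, κ} × {h, j} = {(θ,h), (θ,j), (ι,h), (ι,j), (κ,h), (κ,j)}
  {θ, ι, κ} × {i, j} = {(θ,i), (θ,j), (ι,i), (ι,j), (κ,i), (κ,j)}
  {ι, κ} × {h, i, j} = {(ι,h), (ι,i), (ι,j), (κ,h), (κ,i), (κ,j)}
  {θ, ι, κ} × {h, i, j} = {(θ,h), (θ,i), (θ,j), (ι,h), (ι,i), (ι,j), (κ,h), (κ,i), (κ,j)}
These 26 distinct sets form the basis B.
Close under arbitrary unions to get τ_{X×Y}; counting gives |τ_{X×Y}| = 108.


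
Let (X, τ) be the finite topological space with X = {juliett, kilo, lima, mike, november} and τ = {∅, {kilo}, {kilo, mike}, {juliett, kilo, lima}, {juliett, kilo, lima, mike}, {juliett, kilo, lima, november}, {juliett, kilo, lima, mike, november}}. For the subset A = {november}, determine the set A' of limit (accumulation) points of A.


A' = ∅

For each x ∈ X, list the open sets U ∈ τ with x ∈ U, then check whether U ∩ (A ∖ {x}) ≠ ∅ for every such U.
  x = juliett: open {juliett, kilo, lima} ∋ x has {juliett, kilo, lima} ∩ (A ∖ {juliett}) = ∅, so x is NOT a limit point.
  x = kilo: open {kilo} ∋ x has {kilo} ∩ (A ∖ {kilo}) = ∅, so x is NOT a limit point.
  x = lima: open {juliett, kilo, lima} ∋ x has {juliett, kilo, lima} ∩ (A ∖ {lima}) = ∅, so x is NOT a limit point.
  x = mike: open {kilo, mike} ∋ x has {kilo, mike} ∩ (A ∖ {mike}) = ∅, so x is NOT a limit point.
  x = november: open {juliett, kilo, lima, november} ∋ x has {juliett, kilo, lima, november} ∩ (A ∖ {november}) = ∅, so x is NOT a limit point.
Collecting: A' = ∅.


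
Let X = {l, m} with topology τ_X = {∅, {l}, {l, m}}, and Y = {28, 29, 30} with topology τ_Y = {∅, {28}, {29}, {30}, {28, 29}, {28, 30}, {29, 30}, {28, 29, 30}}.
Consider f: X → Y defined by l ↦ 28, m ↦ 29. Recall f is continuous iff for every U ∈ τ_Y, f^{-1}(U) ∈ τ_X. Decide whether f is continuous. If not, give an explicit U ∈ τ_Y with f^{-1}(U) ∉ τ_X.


f is NOT continuous.

Compute f^{-1}(U) for each U ∈ τ_Y:
  U = ∅: f^{-1}(U) = ∅ ∈ τ_X ✓.
  U = {28}: f^{-1}(U) = {l} ∈ τ_X ✓.
  U = {29}: f^{-1}(U) = {m} ∉ τ_X ✗.
  U = {30}: f^{-1}(U) = ∅ ∈ τ_X ✓.
  U = {28, 29}: f^{-1}(U) = {l, m} ∈ τ_X ✓.
  U = {28, 30}: f^{-1}(U) = {l} ∈ τ_X ✓.
  U = {29, 30}: f^{-1}(U) = {m} ∉ τ_X ✗.
  U = {28, 29, 30}: f^{-1}(U) = {l, m} ∈ τ_X ✓.
Found U = {29} with f^{-1}(U) = {m} not in τ_X. Therefore f is NOT continuous.


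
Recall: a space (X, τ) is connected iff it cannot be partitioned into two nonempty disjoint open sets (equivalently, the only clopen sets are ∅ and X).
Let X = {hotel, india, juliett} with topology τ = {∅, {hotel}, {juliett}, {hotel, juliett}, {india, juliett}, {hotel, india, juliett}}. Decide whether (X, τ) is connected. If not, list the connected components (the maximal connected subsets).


(X, τ) is disconnected; components = [{hotel}, {india, juliett}].

Find clopen sets (U ∈ τ with X ∖ U ∈ τ):
  U = ∅, X ∖ U = {hotel, india, juliett} — both open, so U is clopen.
  U = {hotel}, X ∖ U = {india, juliett} — both open, so U is clopen.
  U = {india, juliett}, X ∖ U = {hotel} — both open, so U is clopen.
  U = {hotel, india, juliett}, X ∖ U = ∅ — both open, so U is clopen.
Nontrivial clopen(s) exist: e.g. {hotel}. So (X, τ) is disconnected.
Compute connected components by grouping points that agree on all clopens:
  component: {hotel}
  component: {india, juliett}


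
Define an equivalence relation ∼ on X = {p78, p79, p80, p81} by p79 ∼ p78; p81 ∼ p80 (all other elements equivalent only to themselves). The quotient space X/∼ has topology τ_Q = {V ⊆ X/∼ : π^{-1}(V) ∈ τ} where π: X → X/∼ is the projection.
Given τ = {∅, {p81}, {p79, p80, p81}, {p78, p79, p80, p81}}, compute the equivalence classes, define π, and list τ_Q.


X/∼ = {[p78=p79], [p80=p81]}; |τ_Q| = 2.

Equivalence classes: [p78=p79], [p80=p81].
Quotient map π: X → X/∼ sends p78 ↦ [p78=p79], p79 ↦ [p78=p79], p80 ↦ [p80=p81], p81 ↦ [p80=p81].
For each subset V ⊆ X/∼, compute π^{-1}(V) ⊆ X and check whether π^{-1}(V) ∈ τ. V is open in τ_Q iff π^{-1}(V) ∈ τ.
  V = {}: π^{-1}(V) = ∅ ∈ τ ✓.
  V = {[p78=p79]}: π^{-1}(V) = {p78, p79} ∉ τ ✗.
  V = {[p80=p81]}: π^{-1}(V) = {p80, p81} ∉ τ ✗.
  V = {[p78=p79], [p80=p81]}: π^{-1}(V) = {p78, p79, p80, p81} ∈ τ ✓.
Open sets in the quotient: τ_Q = {{}, {[p78=p79], [p80=p81]}} (2 elements).


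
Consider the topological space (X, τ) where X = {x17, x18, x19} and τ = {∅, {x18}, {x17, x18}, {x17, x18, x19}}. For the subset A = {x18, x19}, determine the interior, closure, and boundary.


int(A) = {x18}, cl(A) = {x17, x18, x19}, ∂A = {x17, x19}.

Closed sets in (X, τ) are complements of opens:
  closed(X, τ) = {∅, {x19}, {x17, x19}, {x17, x18, x19}}.
int(A) = ⋃ {U ∈ τ : U ⊆ A}. Opens contained in A: ∅, {x18}.
Taking the union of these: int(A) = {x18}.
cl(A) = ⋂ {C closed : A ⊆ C}. Closed sets containing A: {x17, x18, x19}.
Intersecting these: cl(A) = {x17, x18, x19}.
∂A = cl(A) ∖ int(A) = {x17, x18, x19} ∖ {x18} = {x17, x19}.


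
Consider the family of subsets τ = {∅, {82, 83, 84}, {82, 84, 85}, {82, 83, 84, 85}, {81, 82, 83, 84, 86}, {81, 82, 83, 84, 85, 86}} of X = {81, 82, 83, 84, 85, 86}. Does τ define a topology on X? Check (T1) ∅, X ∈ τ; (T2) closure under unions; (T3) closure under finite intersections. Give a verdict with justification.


τ is NOT a topology on X.

Axiom (T1): ∅ ∈ τ? Yes; X ∈ τ? Yes.
Axiom (T2/T3): check pairwise unions and intersections of members of τ.
Counterexample for (T3): {82, 83, 84} ∩ {82, 84, 85} = {82, 84} ∉ τ. Therefore τ is NOT a topology.


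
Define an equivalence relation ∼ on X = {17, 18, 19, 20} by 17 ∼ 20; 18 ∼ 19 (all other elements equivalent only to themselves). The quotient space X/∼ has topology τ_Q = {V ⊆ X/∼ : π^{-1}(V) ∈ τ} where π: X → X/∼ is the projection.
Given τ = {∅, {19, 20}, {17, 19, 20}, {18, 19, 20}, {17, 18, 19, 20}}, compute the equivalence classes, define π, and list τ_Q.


X/∼ = {[17=20], [18=19]}; |τ_Q| = 2.

Equivalence classes: [17=20], [18=19].
Quotient map π: X → X/∼ sends 17 ↦ [17=20], 18 ↦ [18=19], 19 ↦ [18=19], 20 ↦ [17=20].
For each subset V ⊆ X/∼, compute π^{-1}(V) ⊆ X and check whether π^{-1}(V) ∈ τ. V is open in τ_Q iff π^{-1}(V) ∈ τ.
  V = {}: π^{-1}(V) = ∅ ∈ τ ✓.
  V = {[17=20]}: π^{-1}(V) = {17, 20} ∉ τ ✗.
  V = {[18=19]}: π^{-1}(V) = {18, 19} ∉ τ ✗.
  V = {[17=20], [18=19]}: π^{-1}(V) = {17, 18, 19, 20} ∈ τ ✓.
Open sets in the quotient: τ_Q = {{}, {[17=20], [18=19]}} (2 elements).


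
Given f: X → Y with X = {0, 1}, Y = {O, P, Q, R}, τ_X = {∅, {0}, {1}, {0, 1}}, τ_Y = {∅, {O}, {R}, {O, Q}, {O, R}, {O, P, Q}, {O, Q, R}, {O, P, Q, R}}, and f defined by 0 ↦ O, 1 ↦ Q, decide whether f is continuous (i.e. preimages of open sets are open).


f IS continuous.

Compute f^{-1}(U) for each U ∈ τ_Y:
  U = ∅: f^{-1}(U) = ∅ ∈ τ_X ✓.
  U = {O}: f^{-1}(U) = {0} ∈ τ_X ✓.
  U = {R}: f^{-1}(U) = ∅ ∈ τ_X ✓.
  U = {O, Q}: f^{-1}(U) = {0, 1} ∈ τ_X ✓.
  U = {O, R}: f^{-1}(U) = {0} ∈ τ_X ✓.
  U = {O, P, Q}: f^{-1}(U) = {0, 1} ∈ τ_X ✓.
  U = {O, Q, R}: f^{-1}(U) = {0, 1} ∈ τ_X ✓.
  U = {O, P, Q, R}: f^{-1}(U) = {0, 1} ∈ τ_X ✓.
Every preimage lies in τ_X, so f IS continuous.


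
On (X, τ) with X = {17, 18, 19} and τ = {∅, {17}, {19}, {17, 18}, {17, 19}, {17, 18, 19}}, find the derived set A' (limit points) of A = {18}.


A' = ∅

For each x ∈ X, list the open sets U ∈ τ with x ∈ U, then check whether U ∩ (A ∖ {x}) ≠ ∅ for every such U.
  x = 17: open {17} ∋ x has {17} ∩ (A ∖ {17}) = ∅, so x is NOT a limit point.
  x = 18: open {17, 18} ∋ x has {17, 18} ∩ (A ∖ {18}) = ∅, so x is NOT a limit point.
  x = 19: open {19} ∋ x has {19} ∩ (A ∖ {19}) = ∅, so x is NOT a limit point.
Collecting: A' = ∅.


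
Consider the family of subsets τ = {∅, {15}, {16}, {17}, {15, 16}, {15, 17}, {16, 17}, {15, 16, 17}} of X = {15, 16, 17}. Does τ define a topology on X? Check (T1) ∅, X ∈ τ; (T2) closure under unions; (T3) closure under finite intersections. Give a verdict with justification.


τ IS a topology on X.

Axiom (T1): ∅ ∈ τ? Yes; X ∈ τ? Yes.
Axiom (T2/T3): check pairwise unions and intersections of members of τ.
All pairwise intersections and unions checked — each lies in τ. Therefore τ satisfies (T1), (T2), (T3): it IS a topology on X.


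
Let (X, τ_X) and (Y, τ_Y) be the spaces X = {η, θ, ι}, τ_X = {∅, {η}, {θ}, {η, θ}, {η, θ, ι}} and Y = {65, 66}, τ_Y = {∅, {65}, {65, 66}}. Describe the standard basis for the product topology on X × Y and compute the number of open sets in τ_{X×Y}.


Basis B = {∅ × ∅, {η} × {65}, {θ} × {65}, {η} × {65, 66}, {η, θ} × {65}, {θ} × {65, 66}, {η, θ, ι} × {65}, {η, θ} × {65, 66}, {η, θ, ι} × {65, 66}}; |τ_{X×Y}| = 14.

Enumerate products U × V with U ∈ τ_X, V ∈ τ_Y (deduplicated):
  ∅ × ∅ = {} (∅)
  {η} × {65} = {(η,65)}
  {θ} × {65} = {(θ,65)}
  {η} × {65, 66} = {(η,65), (η,66)}
  {η, θ} × {65} = {(η,65), (θ,65)}
  {θ} × {65, 66} = {(θ,65), (θ,66)}
  {η, θ, ι} × {65} = {(η,65), (θ,65), (ι,65)}
  {η, θ} × {65, 66} = {(η,65), (η,66), (θ,65), (θ,66)}
  {η, θ, ι} × {65, 66} = {(η,65), (η,66), (θ,65), (θ,66), (ι,65), (ι,66)}
These 9 distinct sets form the basis B.
Close under arbitrary unions to get τ_{X×Y}; counting gives |τ_{X×Y}| = 14.


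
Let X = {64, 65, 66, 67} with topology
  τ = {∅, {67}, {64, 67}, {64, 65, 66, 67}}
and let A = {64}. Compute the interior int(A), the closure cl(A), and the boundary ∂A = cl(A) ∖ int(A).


int(A) = ∅, cl(A) = {64, 65, 66}, ∂A = {64, 65, 66}.

Closed sets in (X, τ) are complements of opens:
  closed(X, τ) = {∅, {65, 66}, {64, 65, 66}, {64, 65, 66, 67}}.
int(A) = ⋃ {U ∈ τ : U ⊆ A}. Opens contained in A: ∅.
Taking the union of these: int(A) = ∅.
cl(A) = ⋂ {C closed : A ⊆ C}. Closed sets containing A: {64, 65, 66}, {64, 65, 66, 67}.
Intersecting these: cl(A) = {64, 65, 66}.
∂A = cl(A) ∖ int(A) = {64, 65, 66} ∖ ∅ = {64, 65, 66}.


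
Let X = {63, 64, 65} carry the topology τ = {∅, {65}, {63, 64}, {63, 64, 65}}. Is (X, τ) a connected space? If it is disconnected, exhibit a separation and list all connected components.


(X, τ) is disconnected; components = [{65}, {63, 64}].

Find clopen sets (U ∈ τ with X ∖ U ∈ τ):
  U = ∅, X ∖ U = {63, 64, 65} — both open, so U is clopen.
  U = {65}, X ∖ U = {63, 64} — both open, so U is clopen.
  U = {63, 64}, X ∖ U = {65} — both open, so U is clopen.
  U = {63, 64, 65}, X ∖ U = ∅ — both open, so U is clopen.
Nontrivial clopen(s) exist: e.g. {65}. So (X, τ) is disconnected.
Compute connected components by grouping points that agree on all clopens:
  component: {65}
  component: {63, 64}


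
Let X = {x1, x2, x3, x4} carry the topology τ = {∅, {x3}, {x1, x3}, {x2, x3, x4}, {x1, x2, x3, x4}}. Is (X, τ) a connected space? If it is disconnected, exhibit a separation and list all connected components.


(X, τ) is connected.

Find clopen sets (U ∈ τ with X ∖ U ∈ τ):
  U = ∅, X ∖ U = {x1, x2, x3, x4} — both open, so U is clopen.
  U = {x1, x2, x3, x4}, X ∖ U = ∅ — both open, so U is clopen.
Only trivial clopens (∅ and X) exist, so (X, τ) is connected.
Compute connected components by grouping points that agree on all clopens:
  component: {x1, x2, x3, x4}


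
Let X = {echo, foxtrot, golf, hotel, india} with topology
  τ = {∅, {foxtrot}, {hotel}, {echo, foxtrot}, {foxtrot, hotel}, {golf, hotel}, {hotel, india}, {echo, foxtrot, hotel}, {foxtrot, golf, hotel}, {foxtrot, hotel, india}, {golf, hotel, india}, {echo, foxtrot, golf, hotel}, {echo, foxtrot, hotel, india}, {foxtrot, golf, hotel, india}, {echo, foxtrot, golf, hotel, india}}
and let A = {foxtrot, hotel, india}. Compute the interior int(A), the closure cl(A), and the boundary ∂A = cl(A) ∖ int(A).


int(A) = {foxtrot, hotel, india}, cl(A) = {echo, foxtrot, golf, hotel, india}, ∂A = {echo, golf}.

Closed sets in (X, τ) are complements of opens:
  closed(X, τ) = {∅, {echo}, {golf}, {india}, {echo, foxtrot}, {echo, golf}, {echo, india}, {golf, india}, {echo, foxtrot, golf}, {echo, foxtrot, india}, {echo, golf, india}, {golf, hotel, india}, {echo, foxtrot, golf, india}, {echo, golf, hotel, india}, {echo, foxtrot, golf, hotel, india}}.
int(A) = ⋃ {U ∈ τ : U ⊆ A}. Opens contained in A: ∅, {foxtrot}, {hotel}, {foxtrot, hotel}, {hotel, india}, {foxtrot, hotel, india}.
Taking the union of these: int(A) = {foxtrot, hotel, india}.
cl(A) = ⋂ {C closed : A ⊆ C}. Closed sets containing A: {echo, foxtrot, golf, hotel, india}.
Intersecting these: cl(A) = {echo, foxtrot, golf, hotel, india}.
∂A = cl(A) ∖ int(A) = {echo, foxtrot, golf, hotel, india} ∖ {foxtrot, hotel, india} = {echo, golf}.


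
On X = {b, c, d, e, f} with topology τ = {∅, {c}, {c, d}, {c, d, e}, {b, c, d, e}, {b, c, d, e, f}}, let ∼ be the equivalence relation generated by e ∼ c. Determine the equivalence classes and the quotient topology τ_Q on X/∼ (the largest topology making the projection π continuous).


X/∼ = {[b], [c=e], [d], [f]}; |τ_Q| = 4.

Equivalence classes: [b], [c=e], [d], [f].
Quotient map π: X → X/∼ sends b ↦ [b], c ↦ [c=e], d ↦ [d], e ↦ [c=e], f ↦ [f].
For each subset V ⊆ X/∼, compute π^{-1}(V) ⊆ X and check whether π^{-1}(V) ∈ τ. V is open in τ_Q iff π^{-1}(V) ∈ τ.
  V = {}: π^{-1}(V) = ∅ ∈ τ ✓.
  V = {[b]}: π^{-1}(V) = {b} ∉ τ ✗.
  V = {[c=e]}: π^{-1}(V) = {c, e} ∉ τ ✗.
  V = {[b], [c=e]}: π^{-1}(V) = {b, c, e} ∉ τ ✗.
  V = {[d]}: π^{-1}(V) = {d} ∉ τ ✗.
  V = {[b], [d]}: π^{-1}(V) = {b, d} ∉ τ ✗.
  V = {[c=e], [d]}: π^{-1}(V) = {c, d, e} ∈ τ ✓.
  V = {[b], [c=e], [d]}: π^{-1}(V) = {b, c, d, e} ∈ τ ✓.
  V = {[f]}: π^{-1}(V) = {f} ∉ τ ✗.
  V = {[b], [f]}: π^{-1}(V) = {b, f} ∉ τ ✗.
  V = {[c=e], [f]}: π^{-1}(V) = {c, e, f} ∉ τ ✗.
  V = {[b], [c=e], [f]}: π^{-1}(V) = {b, c, e, f} ∉ τ ✗.
  V = {[d], [f]}: π^{-1}(V) = {d, f} ∉ τ ✗.
  V = {[b], [d], [f]}: π^{-1}(V) = {b, d, f} ∉ τ ✗.
  V = {[c=e], [d], [f]}: π^{-1}(V) = {c, d, e, f} ∉ τ ✗.
  V = {[b], [c=e], [d], [f]}: π^{-1}(V) = {b, c, d, e, f} ∈ τ ✓.
Open sets in the quotient: τ_Q = {{}, {[c=e], [d]}, {[b], [c=e], [d]}, {[b], [c=e], [d], [f]}} (4 elements).
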